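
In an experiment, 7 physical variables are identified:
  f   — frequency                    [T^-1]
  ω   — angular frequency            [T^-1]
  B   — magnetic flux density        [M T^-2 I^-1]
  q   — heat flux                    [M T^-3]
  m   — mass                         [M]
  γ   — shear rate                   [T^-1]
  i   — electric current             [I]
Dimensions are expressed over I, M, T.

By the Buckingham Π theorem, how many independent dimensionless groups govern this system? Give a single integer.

Write exponents as rows I,M,T / cols f,ω,B,q,m,γ,i:
  I: [ 0  0 -1  0  0  0  1]
  M: [ 0  0  1  1  1  0  0]
  T: [-1 -1 -2 -3  0 -1  0]
Echelon form has 3 nonzero rows (pivots: f,B,q)
7 vars − rank 3 = 4 Π groups

4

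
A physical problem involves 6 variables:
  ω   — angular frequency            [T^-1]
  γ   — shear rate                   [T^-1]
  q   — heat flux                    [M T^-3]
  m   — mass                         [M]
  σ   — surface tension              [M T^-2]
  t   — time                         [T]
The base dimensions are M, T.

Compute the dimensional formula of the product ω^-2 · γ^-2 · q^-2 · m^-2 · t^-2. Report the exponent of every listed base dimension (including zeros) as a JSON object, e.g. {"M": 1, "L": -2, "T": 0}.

{"M": -4, "T": 8}

Exponent matrix [M,T] × [ω,γ,q,m,σ,t]:
  M: [ 0  0  1  1  1  0]
  T: [-1 -1 -3  0 -2  1]
  [M]: (-2)·0+(-2)·0+(-2)·1+(-2)·1+(-2)·0 = -4
  [T]: (-2)·-1+(-2)·-1+(-2)·-3+(-2)·0+(-2)·1 = 8
⇒ M^-4 T^8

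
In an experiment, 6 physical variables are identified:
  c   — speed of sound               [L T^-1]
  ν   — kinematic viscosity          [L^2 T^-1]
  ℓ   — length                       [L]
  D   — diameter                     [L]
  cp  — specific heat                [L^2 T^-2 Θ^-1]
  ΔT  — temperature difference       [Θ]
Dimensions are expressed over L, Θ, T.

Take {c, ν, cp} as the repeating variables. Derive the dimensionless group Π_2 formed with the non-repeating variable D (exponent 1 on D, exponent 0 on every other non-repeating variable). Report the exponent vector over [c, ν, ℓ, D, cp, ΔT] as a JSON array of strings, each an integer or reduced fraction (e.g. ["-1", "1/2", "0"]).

Exponent matrix [L,Θ,T] × [c,ν,ℓ,D,cp,ΔT]:
  L: [ 1  2  1  1  2  0]
  Θ: [ 0  0  0  0 -1  1]
  T: [-1 -1  0  0 -2  0]
Echelon form has 3 nonzero rows (pivots: c,ν,cp)
Pivot set = {c,ν,cp}, free = {ℓ,D,ΔT}
RREF:
  r0: [   1    0   -1   -1    0    2]
  r1: [   0    1    1    1    0    0]
  r2: [   0    0    0    0    1   -1]
Fix exponent of D at 1, ℓ at 0, ΔT at 0; solve each RREF row for its pivot's exponent:
  r0: exp(c) + (-1)·1 = 0 ⇒ exp(c) = 1
  r1: exp(ν) + (1)·1 = 0 ⇒ exp(ν) = -1
  r2: exp(cp) + (0)·1 = 0 ⇒ exp(cp) = 0
Π_2 = c · ν^-1 · D

["1", "-1", "0", "1", "0", "0"]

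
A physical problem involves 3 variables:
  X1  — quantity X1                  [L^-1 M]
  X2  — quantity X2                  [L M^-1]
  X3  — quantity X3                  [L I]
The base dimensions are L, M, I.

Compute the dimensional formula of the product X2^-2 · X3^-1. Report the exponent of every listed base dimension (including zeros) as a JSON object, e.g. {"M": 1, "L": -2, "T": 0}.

{"L": -3, "M": 2, "I": -1}

Write exponents as rows L,M,I / cols X1,X2,X3:
  L: [-1  1  1]
  M: [ 1 -1  0]
  I: [ 0  0  1]
  [L]: (-2)·1+(-1)·1 = -3
  [M]: (-2)·-1+(-1)·0 = 2
  [I]: (-2)·0+(-1)·1 = -1
⇒ L^-3 M^2 I^-1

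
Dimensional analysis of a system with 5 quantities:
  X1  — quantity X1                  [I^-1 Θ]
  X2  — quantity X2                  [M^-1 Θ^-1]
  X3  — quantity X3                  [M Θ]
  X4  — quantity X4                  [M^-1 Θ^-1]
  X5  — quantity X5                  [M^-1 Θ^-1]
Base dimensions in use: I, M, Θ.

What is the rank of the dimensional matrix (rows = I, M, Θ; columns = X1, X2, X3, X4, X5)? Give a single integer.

2

Write exponents as rows I,M,Θ / cols X1,X2,X3,X4,X5:
  I: [-1  0  0  0  0]
  M: [ 0 -1  1 -1 -1]
  Θ: [ 1 -1  1 -1 -1]
Echelon form has 2 nonzero rows (pivots: X1,X2)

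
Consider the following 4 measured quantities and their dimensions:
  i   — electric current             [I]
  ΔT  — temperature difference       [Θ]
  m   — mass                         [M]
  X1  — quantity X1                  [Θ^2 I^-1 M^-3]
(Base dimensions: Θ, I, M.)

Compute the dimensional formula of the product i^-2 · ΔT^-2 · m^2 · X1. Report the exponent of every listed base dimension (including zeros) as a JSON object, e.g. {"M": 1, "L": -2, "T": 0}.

{"Θ": 0, "I": -3, "M": -1}

Dimensional matrix (Θ×I×M by i×ΔT×m×X1):
  Θ: [ 0  1  0  2]
  I: [ 1  0  0 -1]
  M: [ 0  0  1 -3]
  [Θ]: (-2)·0+(-2)·1+(2)·0+(1)·2 = 0
  [I]: (-2)·1+(-2)·0+(2)·0+(1)·-1 = -3
  [M]: (-2)·0+(-2)·0+(2)·1+(1)·-3 = -1
⇒ I^-3 M^-1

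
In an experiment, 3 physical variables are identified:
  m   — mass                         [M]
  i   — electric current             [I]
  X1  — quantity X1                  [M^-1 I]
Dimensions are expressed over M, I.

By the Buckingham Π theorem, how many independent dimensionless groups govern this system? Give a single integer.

Dimensional matrix (M×I by m×i×X1):
  M: [ 1  0 -1]
  I: [ 0  1  1]
RREF → pivots at {m,i} ⇒ r = 2
3 vars − rank 2 = 1 Π group

1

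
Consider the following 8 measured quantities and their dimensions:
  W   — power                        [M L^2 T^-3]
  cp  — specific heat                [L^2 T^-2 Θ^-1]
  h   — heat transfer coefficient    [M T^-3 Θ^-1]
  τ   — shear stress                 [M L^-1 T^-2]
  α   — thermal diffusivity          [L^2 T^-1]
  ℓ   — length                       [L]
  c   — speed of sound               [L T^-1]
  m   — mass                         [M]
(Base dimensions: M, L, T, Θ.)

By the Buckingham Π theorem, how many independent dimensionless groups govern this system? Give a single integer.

4

Dimensional matrix (M×L×T×Θ by W×cp×h×τ×α×ℓ×c×m):
  M: [ 1  0  1  1  0  0  0  1]
  L: [ 2  2  0 -1  2  1  1  0]
  T: [-3 -2 -3 -2 -1  0 -1  0]
  Θ: [ 0 -1 -1  0  0  0  0  0]
RREF → pivots at {W,cp,h,τ} ⇒ r = 4
Π count = n − r = 8 − 4 = 4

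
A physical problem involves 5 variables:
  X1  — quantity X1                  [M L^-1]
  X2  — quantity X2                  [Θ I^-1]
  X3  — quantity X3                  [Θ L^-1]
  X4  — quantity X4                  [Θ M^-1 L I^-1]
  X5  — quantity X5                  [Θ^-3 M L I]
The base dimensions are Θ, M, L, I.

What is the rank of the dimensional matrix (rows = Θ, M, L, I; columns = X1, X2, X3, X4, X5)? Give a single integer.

Exponent matrix [Θ,M,L,I] × [X1,X2,X3,X4,X5]:
  Θ: [ 0  1  1  1 -3]
  M: [ 1  0  0 -1  1]
  L: [-1  0 -1  1  1]
  I: [ 0 -1  0 -1  1]
Echelon form has 3 nonzero rows (pivots: X1,X2,X3)

3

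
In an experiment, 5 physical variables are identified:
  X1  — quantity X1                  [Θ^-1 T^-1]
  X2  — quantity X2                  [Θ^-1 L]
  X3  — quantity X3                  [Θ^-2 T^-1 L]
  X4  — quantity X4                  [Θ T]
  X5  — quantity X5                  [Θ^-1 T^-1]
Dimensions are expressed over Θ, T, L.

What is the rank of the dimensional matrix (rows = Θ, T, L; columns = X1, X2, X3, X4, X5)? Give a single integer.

Dimensional matrix (Θ×T×L by X1×X2×X3×X4×X5):
  Θ: [-1 -1 -2  1 -1]
  T: [-1  0 -1  1 -1]
  L: [ 0  1  1  0  0]
Row reduction gives pivot columns X1,X2; rank = 2

2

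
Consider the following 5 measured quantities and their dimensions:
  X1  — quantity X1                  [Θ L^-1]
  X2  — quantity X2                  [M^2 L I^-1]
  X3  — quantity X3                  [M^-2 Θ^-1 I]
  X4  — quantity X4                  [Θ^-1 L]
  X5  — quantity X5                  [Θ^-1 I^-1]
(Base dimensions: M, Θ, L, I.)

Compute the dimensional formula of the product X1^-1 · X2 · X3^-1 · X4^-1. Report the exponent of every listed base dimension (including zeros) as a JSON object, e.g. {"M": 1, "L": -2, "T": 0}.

Dimensional matrix (M×Θ×L×I by X1×X2×X3×X4×X5):
  M: [ 0  2 -2  0  0]
  Θ: [ 1  0 -1 -1 -1]
  L: [-1  1  0  1  0]
  I: [ 0 -1  1  0 -1]
  [M]: (-1)·0+(1)·2+(-1)·-2+(-1)·0 = 4
  [Θ]: (-1)·1+(1)·0+(-1)·-1+(-1)·-1 = 1
  [L]: (-1)·-1+(1)·1+(-1)·0+(-1)·1 = 1
  [I]: (-1)·0+(1)·-1+(-1)·1+(-1)·0 = -2
⇒ M^4 Θ L I^-2

{"M": 4, "Θ": 1, "L": 1, "I": -2}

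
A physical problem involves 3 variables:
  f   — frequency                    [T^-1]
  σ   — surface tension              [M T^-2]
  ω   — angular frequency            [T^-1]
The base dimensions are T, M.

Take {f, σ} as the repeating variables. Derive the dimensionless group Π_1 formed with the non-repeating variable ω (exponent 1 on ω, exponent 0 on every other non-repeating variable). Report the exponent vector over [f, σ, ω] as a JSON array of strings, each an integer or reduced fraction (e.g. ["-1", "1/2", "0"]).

["-1", "0", "1"]

Write exponents as rows T,M / cols f,σ,ω:
  T: [-1 -2 -1]
  M: [ 0  1  0]
Echelon form has 2 nonzero rows (pivots: f,σ)
Pivot set = {f,σ}, free = {ω}
RREF:
  r0: [   1    0    1]
  r1: [   0    1    0]
Fix exponent of ω at 1; solve each RREF row for its pivot's exponent:
  r0: exp(f) + (1)·1 = 0 ⇒ exp(f) = -1
  r1: exp(σ) + (0)·1 = 0 ⇒ exp(σ) = 0
Π_1 = f^-1 · ω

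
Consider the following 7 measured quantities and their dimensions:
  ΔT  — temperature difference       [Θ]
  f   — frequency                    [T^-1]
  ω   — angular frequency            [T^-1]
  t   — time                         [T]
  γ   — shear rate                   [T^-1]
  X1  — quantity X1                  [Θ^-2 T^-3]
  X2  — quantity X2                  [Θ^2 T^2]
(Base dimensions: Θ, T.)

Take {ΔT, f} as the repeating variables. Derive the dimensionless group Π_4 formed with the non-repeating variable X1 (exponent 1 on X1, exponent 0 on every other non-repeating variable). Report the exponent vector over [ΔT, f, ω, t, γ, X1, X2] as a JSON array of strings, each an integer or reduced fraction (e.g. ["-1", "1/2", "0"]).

["2", "-3", "0", "0", "0", "1", "0"]

Dimensional matrix (Θ×T by ΔT×f×ω×t×γ×X1×X2):
  Θ: [ 1  0  0  0  0 -2  2]
  T: [ 0 -1 -1  1 -1 -3  2]
Row reduction gives pivot columns ΔT,f; rank = 2
Pivot set = {ΔT,f}, free = {ω,t,γ,X1,X2}
RREF:
  r0: [   1    0    0    0    0   -2    2]
  r1: [   0    1    1   -1    1    3   -2]
Fix exponent of X1 at 1, ω at 0, t at 0, γ at 0, X2 at 0; solve each RREF row for its pivot's exponent:
  r0: exp(ΔT) + (-2)·1 = 0 ⇒ exp(ΔT) = 2
  r1: exp(f) + (3)·1 = 0 ⇒ exp(f) = -3
Π_4 = ΔT^2 · f^-3 · X1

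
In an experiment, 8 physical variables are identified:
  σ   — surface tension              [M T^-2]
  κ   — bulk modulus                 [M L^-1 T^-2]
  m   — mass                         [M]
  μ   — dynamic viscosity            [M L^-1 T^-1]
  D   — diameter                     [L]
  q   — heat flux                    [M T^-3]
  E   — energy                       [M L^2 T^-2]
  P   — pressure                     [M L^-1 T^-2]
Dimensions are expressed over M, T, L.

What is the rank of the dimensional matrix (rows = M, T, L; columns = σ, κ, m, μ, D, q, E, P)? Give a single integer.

Exponent matrix [M,T,L] × [σ,κ,m,μ,D,q,E,P]:
  M: [ 1  1  1  1  0  1  1  1]
  T: [-2 -2  0 -1  0 -3 -2 -2]
  L: [ 0 -1  0 -1  1  0  2 -1]
Row reduction gives pivot columns σ,κ,m; rank = 3

3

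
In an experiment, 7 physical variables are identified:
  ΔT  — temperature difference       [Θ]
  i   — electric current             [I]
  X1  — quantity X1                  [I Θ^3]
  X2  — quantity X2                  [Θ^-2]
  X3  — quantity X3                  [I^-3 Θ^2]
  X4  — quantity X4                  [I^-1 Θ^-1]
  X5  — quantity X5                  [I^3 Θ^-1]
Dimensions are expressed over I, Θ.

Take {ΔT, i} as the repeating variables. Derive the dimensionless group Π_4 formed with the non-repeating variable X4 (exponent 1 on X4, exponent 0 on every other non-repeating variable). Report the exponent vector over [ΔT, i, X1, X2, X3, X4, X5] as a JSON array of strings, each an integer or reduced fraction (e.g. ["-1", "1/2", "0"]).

["1", "1", "0", "0", "0", "1", "0"]

Dimensional matrix (I×Θ by ΔT×i×X1×X2×X3×X4×X5):
  I: [ 0  1  1  0 -3 -1  3]
  Θ: [ 1  0  3 -2  2 -1 -1]
Echelon form has 2 nonzero rows (pivots: ΔT,i)
Repeat: ΔT,i; free: X1,X2,X3,X4,X5
RREF:
  r0: [   1    0    3   -2    2   -1   -1]
  r1: [   0    1    1    0   -3   -1    3]
Fix exponent of X4 at 1, X1 at 0, X2 at 0, X3 at 0, X5 at 0; solve each RREF row for its pivot's exponent:
  r0: exp(ΔT) + (-1)·1 = 0 ⇒ exp(ΔT) = 1
  r1: exp(i) + (-1)·1 = 0 ⇒ exp(i) = 1
Π_4 = ΔT · i · X4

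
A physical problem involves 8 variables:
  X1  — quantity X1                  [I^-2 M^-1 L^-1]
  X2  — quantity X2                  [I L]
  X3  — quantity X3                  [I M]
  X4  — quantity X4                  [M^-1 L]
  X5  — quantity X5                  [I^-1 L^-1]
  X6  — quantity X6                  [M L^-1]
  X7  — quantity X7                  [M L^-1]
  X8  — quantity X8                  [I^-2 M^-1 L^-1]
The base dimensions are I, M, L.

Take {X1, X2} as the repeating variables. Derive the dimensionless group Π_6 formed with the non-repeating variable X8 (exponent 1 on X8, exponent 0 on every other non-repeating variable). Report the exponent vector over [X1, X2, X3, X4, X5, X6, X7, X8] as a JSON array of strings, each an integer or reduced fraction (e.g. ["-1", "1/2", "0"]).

Write exponents as rows I,M,L / cols X1,X2,X3,X4,X5,X6,X7,X8:
  I: [-2  1  1  0 -1  0  0 -2]
  M: [-1  0  1 -1  0  1  1 -1]
  L: [-1  1  0  1 -1 -1 -1 -1]
RREF → pivots at {X1,X2} ⇒ r = 2
Pivot set = {X1,X2}, free = {X3,X4,X5,X6,X7,X8}
RREF:
  r0: [   1    0   -1    1    0   -1   -1    1]
  r1: [   0    1   -1    2   -1   -2   -2    0]
  r2: [   0    0    0    0    0    0    0    0]
Fix exponent of X8 at 1, X3 at 0, X4 at 0, X5 at 0, X6 at 0, X7 at 0; solve each RREF row for its pivot's exponent:
  r0: exp(X1) + (1)·1 = 0 ⇒ exp(X1) = -1
  r1: exp(X2) + (0)·1 = 0 ⇒ exp(X2) = 0
Π_6 = X1^-1 · X8

["-1", "0", "0", "0", "0", "0", "0", "1"]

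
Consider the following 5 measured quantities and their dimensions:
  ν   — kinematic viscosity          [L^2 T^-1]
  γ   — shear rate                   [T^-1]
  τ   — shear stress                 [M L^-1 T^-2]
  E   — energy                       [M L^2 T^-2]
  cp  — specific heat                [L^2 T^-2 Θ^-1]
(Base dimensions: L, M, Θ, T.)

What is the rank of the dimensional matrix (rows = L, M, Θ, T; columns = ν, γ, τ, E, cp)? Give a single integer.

4

Write exponents as rows L,M,Θ,T / cols ν,γ,τ,E,cp:
  L: [ 2  0 -1  2  2]
  M: [ 0  0  1  1  0]
  Θ: [ 0  0  0  0 -1]
  T: [-1 -1 -2 -2 -2]
Echelon form has 4 nonzero rows (pivots: ν,γ,τ,cp)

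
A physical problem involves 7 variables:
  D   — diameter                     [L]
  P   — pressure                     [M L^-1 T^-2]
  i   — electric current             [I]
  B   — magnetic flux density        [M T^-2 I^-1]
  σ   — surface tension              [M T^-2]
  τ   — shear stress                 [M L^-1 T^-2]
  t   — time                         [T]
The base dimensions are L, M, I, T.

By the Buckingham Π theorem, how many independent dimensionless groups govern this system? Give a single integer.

3

Write exponents as rows L,M,I,T / cols D,P,i,B,σ,τ,t:
  L: [ 1 -1  0  0  0 -1  0]
  M: [ 0  1  0  1  1  1  0]
  I: [ 0  0  1 -1  0  0  0]
  T: [ 0 -2  0 -2 -2 -2  1]
RREF → pivots at {D,P,i,t} ⇒ r = 4
Π count = n − r = 7 − 4 = 3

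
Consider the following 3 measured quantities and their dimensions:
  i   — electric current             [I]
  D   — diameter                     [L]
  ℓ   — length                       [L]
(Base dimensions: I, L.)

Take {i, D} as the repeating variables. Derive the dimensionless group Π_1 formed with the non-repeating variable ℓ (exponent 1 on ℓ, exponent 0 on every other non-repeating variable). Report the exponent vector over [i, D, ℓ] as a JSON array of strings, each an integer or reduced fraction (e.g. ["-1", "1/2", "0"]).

["0", "-1", "1"]

Exponent matrix [I,L] × [i,D,ℓ]:
  I: [ 1  0  0]
  L: [ 0  1  1]
Echelon form has 2 nonzero rows (pivots: i,D)
Repeat: i,D; free: ℓ
RREF:
  r0: [   1    0    0]
  r1: [   0    1    1]
Fix exponent of ℓ at 1; solve each RREF row for its pivot's exponent:
  r0: exp(i) + (0)·1 = 0 ⇒ exp(i) = 0
  r1: exp(D) + (1)·1 = 0 ⇒ exp(D) = -1
Π_1 = D^-1 · ℓ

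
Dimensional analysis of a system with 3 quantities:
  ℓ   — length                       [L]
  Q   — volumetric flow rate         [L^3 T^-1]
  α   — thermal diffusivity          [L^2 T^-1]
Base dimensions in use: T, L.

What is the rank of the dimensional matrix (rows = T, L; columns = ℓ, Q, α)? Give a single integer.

Dimensional matrix (T×L by ℓ×Q×α):
  T: [ 0 -1 -1]
  L: [ 1  3  2]
Row reduction gives pivot columns ℓ,Q; rank = 2

2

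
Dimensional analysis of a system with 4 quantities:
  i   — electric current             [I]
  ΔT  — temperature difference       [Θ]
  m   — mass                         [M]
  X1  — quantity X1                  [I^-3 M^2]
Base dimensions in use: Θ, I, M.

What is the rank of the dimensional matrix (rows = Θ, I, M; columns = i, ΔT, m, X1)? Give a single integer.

Dimensional matrix (Θ×I×M by i×ΔT×m×X1):
  Θ: [ 0  1  0  0]
  I: [ 1  0  0 -3]
  M: [ 0  0  1  2]
RREF → pivots at {i,ΔT,m} ⇒ r = 3

3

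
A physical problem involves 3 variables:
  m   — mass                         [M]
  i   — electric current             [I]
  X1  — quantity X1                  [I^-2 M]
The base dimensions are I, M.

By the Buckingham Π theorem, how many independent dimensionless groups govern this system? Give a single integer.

1

Write exponents as rows I,M / cols m,i,X1:
  I: [ 0  1 -2]
  M: [ 1  0  1]
Echelon form has 2 nonzero rows (pivots: m,i)
Π count = n − r = 3 − 2 = 1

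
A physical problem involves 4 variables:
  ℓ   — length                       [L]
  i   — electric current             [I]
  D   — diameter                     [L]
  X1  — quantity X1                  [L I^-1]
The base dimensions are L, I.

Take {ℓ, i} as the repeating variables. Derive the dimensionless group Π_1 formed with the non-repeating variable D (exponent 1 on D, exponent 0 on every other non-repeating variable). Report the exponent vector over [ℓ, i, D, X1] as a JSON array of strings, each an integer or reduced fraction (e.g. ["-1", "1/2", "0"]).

Dimensional matrix (L×I by ℓ×i×D×X1):
  L: [ 1  0  1  1]
  I: [ 0  1  0 -1]
Echelon form has 2 nonzero rows (pivots: ℓ,i)
Pivot set = {ℓ,i}, free = {D,X1}
RREF:
  r0: [   1    0    1    1]
  r1: [   0    1    0   -1]
Fix exponent of D at 1, X1 at 0; solve each RREF row for its pivot's exponent:
  r0: exp(ℓ) + (1)·1 = 0 ⇒ exp(ℓ) = -1
  r1: exp(i) + (0)·1 = 0 ⇒ exp(i) = 0
Π_1 = ℓ^-1 · D

["-1", "0", "1", "0"]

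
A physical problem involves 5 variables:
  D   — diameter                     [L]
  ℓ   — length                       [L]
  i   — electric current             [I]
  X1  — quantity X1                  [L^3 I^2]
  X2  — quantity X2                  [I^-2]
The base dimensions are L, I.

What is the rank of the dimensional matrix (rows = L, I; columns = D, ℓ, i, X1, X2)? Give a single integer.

Write exponents as rows L,I / cols D,ℓ,i,X1,X2:
  L: [ 1  1  0  3  0]
  I: [ 0  0  1  2 -2]
RREF → pivots at {D,i} ⇒ r = 2

2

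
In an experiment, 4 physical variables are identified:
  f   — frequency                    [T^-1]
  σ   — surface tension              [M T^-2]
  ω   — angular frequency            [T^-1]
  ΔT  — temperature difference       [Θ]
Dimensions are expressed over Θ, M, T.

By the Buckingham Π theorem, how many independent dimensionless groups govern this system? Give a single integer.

1

Exponent matrix [Θ,M,T] × [f,σ,ω,ΔT]:
  Θ: [ 0  0  0  1]
  M: [ 0  1  0  0]
  T: [-1 -2 -1  0]
RREF → pivots at {f,σ,ΔT} ⇒ r = 3
Π count = n − r = 4 − 3 = 1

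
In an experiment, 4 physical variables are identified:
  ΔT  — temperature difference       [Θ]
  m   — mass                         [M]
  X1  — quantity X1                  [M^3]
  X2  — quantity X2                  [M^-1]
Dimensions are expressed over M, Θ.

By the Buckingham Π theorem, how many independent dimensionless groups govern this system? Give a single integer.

2

Dimensional matrix (M×Θ by ΔT×m×X1×X2):
  M: [ 0  1  3 -1]
  Θ: [ 1  0  0  0]
RREF → pivots at {ΔT,m} ⇒ r = 2
4 vars − rank 2 = 2 Π groups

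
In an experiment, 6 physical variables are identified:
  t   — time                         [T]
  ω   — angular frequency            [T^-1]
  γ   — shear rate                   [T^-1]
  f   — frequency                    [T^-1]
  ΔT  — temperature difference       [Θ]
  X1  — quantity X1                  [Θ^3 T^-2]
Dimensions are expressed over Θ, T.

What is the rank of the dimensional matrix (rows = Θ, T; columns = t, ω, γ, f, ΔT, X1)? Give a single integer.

Exponent matrix [Θ,T] × [t,ω,γ,f,ΔT,X1]:
  Θ: [ 0  0  0  0  1  3]
  T: [ 1 -1 -1 -1  0 -2]
RREF → pivots at {t,ΔT} ⇒ r = 2

2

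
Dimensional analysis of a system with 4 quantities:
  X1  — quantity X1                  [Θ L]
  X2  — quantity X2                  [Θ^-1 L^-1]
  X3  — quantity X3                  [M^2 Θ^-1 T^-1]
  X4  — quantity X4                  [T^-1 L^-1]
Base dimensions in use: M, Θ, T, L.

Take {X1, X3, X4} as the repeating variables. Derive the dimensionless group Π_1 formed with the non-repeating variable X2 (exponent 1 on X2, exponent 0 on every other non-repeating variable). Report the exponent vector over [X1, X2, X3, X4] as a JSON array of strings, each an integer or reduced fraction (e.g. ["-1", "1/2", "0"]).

Exponent matrix [M,Θ,T,L] × [X1,X2,X3,X4]:
  M: [ 0  0  2  0]
  Θ: [ 1 -1 -1  0]
  T: [ 0  0 -1 -1]
  L: [ 1 -1  0 -1]
RREF → pivots at {X1,X3,X4} ⇒ r = 3
Pivot set = {X1,X3,X4}, free = {X2}
RREF:
  r0: [   1   -1    0    0]
  r1: [   0    0    1    0]
  r2: [   0    0    0    1]
  r3: [   0    0    0    0]
Fix exponent of X2 at 1; solve each RREF row for its pivot's exponent:
  r0: exp(X1) + (-1)·1 = 0 ⇒ exp(X1) = 1
  r1: exp(X3) + (0)·1 = 0 ⇒ exp(X3) = 0
  r2: exp(X4) + (0)·1 = 0 ⇒ exp(X4) = 0
Π_1 = X1 · X2

["1", "1", "0", "0"]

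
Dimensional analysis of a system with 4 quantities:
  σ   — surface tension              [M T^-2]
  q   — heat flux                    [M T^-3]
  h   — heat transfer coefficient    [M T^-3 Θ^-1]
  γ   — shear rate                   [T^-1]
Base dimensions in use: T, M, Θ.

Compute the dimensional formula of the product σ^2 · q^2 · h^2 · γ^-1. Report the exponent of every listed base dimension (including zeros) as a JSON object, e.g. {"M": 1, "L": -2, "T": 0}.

{"T": -15, "M": 6, "Θ": -2}

Exponent matrix [T,M,Θ] × [σ,q,h,γ]:
  T: [-2 -3 -3 -1]
  M: [ 1  1  1  0]
  Θ: [ 0  0 -1  0]
  [T]: (2)·-2+(2)·-3+(2)·-3+(-1)·-1 = -15
  [M]: (2)·1+(2)·1+(2)·1+(-1)·0 = 6
  [Θ]: (2)·0+(2)·0+(2)·-1+(-1)·0 = -2
⇒ T^-15 M^6 Θ^-2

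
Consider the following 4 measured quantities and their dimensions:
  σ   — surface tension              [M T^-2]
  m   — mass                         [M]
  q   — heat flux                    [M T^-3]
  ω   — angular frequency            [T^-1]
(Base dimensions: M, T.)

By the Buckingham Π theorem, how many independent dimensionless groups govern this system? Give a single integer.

Exponent matrix [M,T] × [σ,m,q,ω]:
  M: [ 1  1  1  0]
  T: [-2  0 -3 -1]
Echelon form has 2 nonzero rows (pivots: σ,m)
4 vars − rank 2 = 2 Π groups

2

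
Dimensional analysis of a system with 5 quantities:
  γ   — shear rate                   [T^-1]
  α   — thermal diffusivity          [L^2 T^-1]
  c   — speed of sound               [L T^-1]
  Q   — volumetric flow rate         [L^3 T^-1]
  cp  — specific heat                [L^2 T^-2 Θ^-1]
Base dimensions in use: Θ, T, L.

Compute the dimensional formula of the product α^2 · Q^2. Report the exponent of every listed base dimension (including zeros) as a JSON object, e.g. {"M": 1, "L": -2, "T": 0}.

{"Θ": 0, "T": -4, "L": 10}

Exponent matrix [Θ,T,L] × [γ,α,c,Q,cp]:
  Θ: [ 0  0  0  0 -1]
  T: [-1 -1 -1 -1 -2]
  L: [ 0  2  1  3  2]
  [Θ]: (2)·0+(2)·0 = 0
  [T]: (2)·-1+(2)·-1 = -4
  [L]: (2)·2+(2)·3 = 10
⇒ T^-4 L^10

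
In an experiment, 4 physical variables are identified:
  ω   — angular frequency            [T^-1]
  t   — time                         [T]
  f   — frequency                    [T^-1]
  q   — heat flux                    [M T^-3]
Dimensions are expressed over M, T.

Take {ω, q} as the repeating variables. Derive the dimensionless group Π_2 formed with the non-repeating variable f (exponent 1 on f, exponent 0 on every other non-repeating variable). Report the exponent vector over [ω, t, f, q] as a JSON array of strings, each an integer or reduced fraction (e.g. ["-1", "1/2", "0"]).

["-1", "0", "1", "0"]

Write exponents as rows M,T / cols ω,t,f,q:
  M: [ 0  0  0  1]
  T: [-1  1 -1 -3]
Row reduction gives pivot columns ω,q; rank = 2
Repeat: ω,q; free: t,f
RREF:
  r0: [   1   -1    1    0]
  r1: [   0    0    0    1]
Fix exponent of f at 1, t at 0; solve each RREF row for its pivot's exponent:
  r0: exp(ω) + (1)·1 = 0 ⇒ exp(ω) = -1
  r1: exp(q) + (0)·1 = 0 ⇒ exp(q) = 0
Π_2 = ω^-1 · f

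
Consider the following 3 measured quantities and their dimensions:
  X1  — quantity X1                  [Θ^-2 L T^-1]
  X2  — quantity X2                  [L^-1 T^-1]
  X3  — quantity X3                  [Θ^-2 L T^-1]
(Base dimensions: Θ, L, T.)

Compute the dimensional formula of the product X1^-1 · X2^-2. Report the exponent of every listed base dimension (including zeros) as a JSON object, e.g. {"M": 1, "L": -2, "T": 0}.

Exponent matrix [Θ,L,T] × [X1,X2,X3]:
  Θ: [-2  0 -2]
  L: [ 1 -1  1]
  T: [-1 -1 -1]
  [Θ]: (-1)·-2+(-2)·0 = 2
  [L]: (-1)·1+(-2)·-1 = 1
  [T]: (-1)·-1+(-2)·-1 = 3
⇒ Θ^2 L T^3

{"Θ": 2, "L": 1, "T": 3}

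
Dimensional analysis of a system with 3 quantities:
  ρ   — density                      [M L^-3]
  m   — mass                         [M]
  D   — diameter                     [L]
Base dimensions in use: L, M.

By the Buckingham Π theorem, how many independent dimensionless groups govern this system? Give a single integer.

Write exponents as rows L,M / cols ρ,m,D:
  L: [-3  0  1]
  M: [ 1  1  0]
RREF → pivots at {ρ,m} ⇒ r = 2
3 vars − rank 2 = 1 Π group

1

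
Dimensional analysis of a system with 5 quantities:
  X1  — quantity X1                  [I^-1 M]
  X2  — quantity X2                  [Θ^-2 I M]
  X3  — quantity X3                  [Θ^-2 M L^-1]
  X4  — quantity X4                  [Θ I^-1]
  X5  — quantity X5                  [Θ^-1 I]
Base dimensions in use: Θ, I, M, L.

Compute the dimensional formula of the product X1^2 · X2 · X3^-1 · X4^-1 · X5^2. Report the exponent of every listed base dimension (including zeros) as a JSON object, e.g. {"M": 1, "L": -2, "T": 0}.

{"Θ": -3, "I": 2, "M": 2, "L": 1}

Dimensional matrix (Θ×I×M×L by X1×X2×X3×X4×X5):
  Θ: [ 0 -2 -2  1 -1]
  I: [-1  1  0 -1  1]
  M: [ 1  1  1  0  0]
  L: [ 0  0 -1  0  0]
  [Θ]: (2)·0+(1)·-2+(-1)·-2+(-1)·1+(2)·-1 = -3
  [I]: (2)·-1+(1)·1+(-1)·0+(-1)·-1+(2)·1 = 2
  [M]: (2)·1+(1)·1+(-1)·1+(-1)·0+(2)·0 = 2
  [L]: (2)·0+(1)·0+(-1)·-1+(-1)·0+(2)·0 = 1
⇒ Θ^-3 I^2 M^2 L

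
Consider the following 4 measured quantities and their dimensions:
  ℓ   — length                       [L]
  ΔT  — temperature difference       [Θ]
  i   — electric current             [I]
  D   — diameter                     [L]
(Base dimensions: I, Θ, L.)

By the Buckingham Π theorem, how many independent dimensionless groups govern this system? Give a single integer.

1

Dimensional matrix (I×Θ×L by ℓ×ΔT×i×D):
  I: [ 0  0  1  0]
  Θ: [ 0  1  0  0]
  L: [ 1  0  0  1]
Echelon form has 3 nonzero rows (pivots: ℓ,ΔT,i)
n=4, r=3 ⇒ 1 dimensionless group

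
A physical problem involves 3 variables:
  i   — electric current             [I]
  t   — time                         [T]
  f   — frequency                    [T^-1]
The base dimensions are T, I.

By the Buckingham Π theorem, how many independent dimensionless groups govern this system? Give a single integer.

1

Write exponents as rows T,I / cols i,t,f:
  T: [ 0  1 -1]
  I: [ 1  0  0]
RREF → pivots at {i,t} ⇒ r = 2
3 vars − rank 2 = 1 Π group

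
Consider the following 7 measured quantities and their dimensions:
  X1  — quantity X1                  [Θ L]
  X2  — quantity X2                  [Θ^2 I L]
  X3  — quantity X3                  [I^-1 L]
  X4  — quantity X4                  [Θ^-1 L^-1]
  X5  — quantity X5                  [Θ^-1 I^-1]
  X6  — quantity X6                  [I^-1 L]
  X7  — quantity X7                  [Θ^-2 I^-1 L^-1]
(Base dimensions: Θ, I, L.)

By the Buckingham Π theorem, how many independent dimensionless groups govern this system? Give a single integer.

Exponent matrix [Θ,I,L] × [X1,X2,X3,X4,X5,X6,X7]:
  Θ: [ 1  2  0 -1 -1  0 -2]
  I: [ 0  1 -1  0 -1 -1 -1]
  L: [ 1  1  1 -1  0  1 -1]
Echelon form has 2 nonzero rows (pivots: X1,X2)
7 vars − rank 2 = 5 Π groups

5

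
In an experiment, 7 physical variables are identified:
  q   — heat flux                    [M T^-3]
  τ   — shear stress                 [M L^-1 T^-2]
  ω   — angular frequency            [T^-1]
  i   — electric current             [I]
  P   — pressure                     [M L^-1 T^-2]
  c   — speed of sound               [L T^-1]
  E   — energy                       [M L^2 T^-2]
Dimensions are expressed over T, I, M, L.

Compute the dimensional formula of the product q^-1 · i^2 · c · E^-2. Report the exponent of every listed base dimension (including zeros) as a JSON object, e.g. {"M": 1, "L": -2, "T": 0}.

Exponent matrix [T,I,M,L] × [q,τ,ω,i,P,c,E]:
  T: [-3 -2 -1  0 -2 -1 -2]
  I: [ 0  0  0  1  0  0  0]
  M: [ 1  1  0  0  1  0  1]
  L: [ 0 -1  0  0 -1  1  2]
  [T]: (-1)·-3+(2)·0+(1)·-1+(-2)·-2 = 6
  [I]: (-1)·0+(2)·1+(1)·0+(-2)·0 = 2
  [M]: (-1)·1+(2)·0+(1)·0+(-2)·1 = -3
  [L]: (-1)·0+(2)·0+(1)·1+(-2)·2 = -3
⇒ T^6 I^2 M^-3 L^-3

{"T": 6, "I": 2, "M": -3, "L": -3}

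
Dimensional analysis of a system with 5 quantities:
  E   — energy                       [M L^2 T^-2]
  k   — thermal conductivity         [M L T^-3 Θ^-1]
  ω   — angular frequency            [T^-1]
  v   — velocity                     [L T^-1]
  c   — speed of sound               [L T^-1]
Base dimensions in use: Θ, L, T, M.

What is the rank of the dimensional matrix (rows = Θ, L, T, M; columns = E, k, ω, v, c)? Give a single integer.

4

Dimensional matrix (Θ×L×T×M by E×k×ω×v×c):
  Θ: [ 0 -1  0  0  0]
  L: [ 2  1  0  1  1]
  T: [-2 -3 -1 -1 -1]
  M: [ 1  1  0  0  0]
RREF → pivots at {E,k,ω,v} ⇒ r = 4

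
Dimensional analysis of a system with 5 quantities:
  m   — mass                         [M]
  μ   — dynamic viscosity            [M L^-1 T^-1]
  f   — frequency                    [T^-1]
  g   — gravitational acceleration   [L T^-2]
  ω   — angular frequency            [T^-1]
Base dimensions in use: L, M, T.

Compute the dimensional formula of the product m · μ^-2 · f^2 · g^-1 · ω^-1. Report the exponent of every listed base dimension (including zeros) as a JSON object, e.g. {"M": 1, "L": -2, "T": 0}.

Write exponents as rows L,M,T / cols m,μ,f,g,ω:
  L: [ 0 -1  0  1  0]
  M: [ 1  1  0  0  0]
  T: [ 0 -1 -1 -2 -1]
  [L]: (1)·0+(-2)·-1+(2)·0+(-1)·1+(-1)·0 = 1
  [M]: (1)·1+(-2)·1+(2)·0+(-1)·0+(-1)·0 = -1
  [T]: (1)·0+(-2)·-1+(2)·-1+(-1)·-2+(-1)·-1 = 3
⇒ L M^-1 T^3

{"L": 1, "M": -1, "T": 3}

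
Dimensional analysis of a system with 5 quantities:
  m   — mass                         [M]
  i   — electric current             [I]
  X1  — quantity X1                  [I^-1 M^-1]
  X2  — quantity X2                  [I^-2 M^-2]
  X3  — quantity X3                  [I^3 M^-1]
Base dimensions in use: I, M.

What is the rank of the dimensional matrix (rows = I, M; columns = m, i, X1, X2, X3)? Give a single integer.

2

Write exponents as rows I,M / cols m,i,X1,X2,X3:
  I: [ 0  1 -1 -2  3]
  M: [ 1  0 -1 -2 -1]
RREF → pivots at {m,i} ⇒ r = 2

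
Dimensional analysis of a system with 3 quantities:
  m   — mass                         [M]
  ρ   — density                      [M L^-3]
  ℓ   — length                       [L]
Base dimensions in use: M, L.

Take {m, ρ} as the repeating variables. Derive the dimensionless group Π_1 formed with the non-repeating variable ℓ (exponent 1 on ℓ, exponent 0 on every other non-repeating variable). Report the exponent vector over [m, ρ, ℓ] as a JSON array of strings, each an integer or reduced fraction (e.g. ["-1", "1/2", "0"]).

["-1/3", "1/3", "1"]

Dimensional matrix (M×L by m×ρ×ℓ):
  M: [ 1  1  0]
  L: [ 0 -3  1]
RREF → pivots at {m,ρ} ⇒ r = 2
Repeat: m,ρ; free: ℓ
RREF:
  r0: [   1    0  1/3]
  r1: [   0    1 -1/3]
Fix exponent of ℓ at 1; solve each RREF row for its pivot's exponent:
  r0: exp(m) + (1/3)·1 = 0 ⇒ exp(m) = -1/3
  r1: exp(ρ) + (-1/3)·1 = 0 ⇒ exp(ρ) = 1/3
Π_1 = m^(-1/3) · ρ^(1/3) · ℓ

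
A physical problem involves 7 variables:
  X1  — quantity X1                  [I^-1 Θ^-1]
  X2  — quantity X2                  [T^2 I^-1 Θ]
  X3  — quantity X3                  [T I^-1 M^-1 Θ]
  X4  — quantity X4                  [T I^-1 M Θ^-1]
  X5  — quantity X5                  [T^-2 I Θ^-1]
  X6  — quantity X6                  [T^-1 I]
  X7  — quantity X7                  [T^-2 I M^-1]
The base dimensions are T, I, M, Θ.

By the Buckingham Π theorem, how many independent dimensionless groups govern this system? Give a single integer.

Write exponents as rows T,I,M,Θ / cols X1,X2,X3,X4,X5,X6,X7:
  T: [ 0  2  1  1 -2 -1 -2]
  I: [-1 -1 -1 -1  1  1  1]
  M: [ 0  0 -1  1  0  0 -1]
  Θ: [-1  1  1 -1 -1  0  0]
Echelon form has 3 nonzero rows (pivots: X1,X2,X3)
n=7, r=3 ⇒ 4 dimensionless groups

4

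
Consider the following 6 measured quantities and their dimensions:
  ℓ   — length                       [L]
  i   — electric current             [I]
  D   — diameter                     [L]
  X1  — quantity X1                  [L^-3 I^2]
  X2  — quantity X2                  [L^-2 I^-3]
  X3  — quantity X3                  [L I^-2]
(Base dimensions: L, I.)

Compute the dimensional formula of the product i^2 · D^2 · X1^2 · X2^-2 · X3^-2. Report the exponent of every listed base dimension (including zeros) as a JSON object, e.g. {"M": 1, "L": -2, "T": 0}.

{"L": -2, "I": 16}

Exponent matrix [L,I] × [ℓ,i,D,X1,X2,X3]:
  L: [ 1  0  1 -3 -2  1]
  I: [ 0  1  0  2 -3 -2]
  [L]: (2)·0+(2)·1+(2)·-3+(-2)·-2+(-2)·1 = -2
  [I]: (2)·1+(2)·0+(2)·2+(-2)·-3+(-2)·-2 = 16
⇒ L^-2 I^16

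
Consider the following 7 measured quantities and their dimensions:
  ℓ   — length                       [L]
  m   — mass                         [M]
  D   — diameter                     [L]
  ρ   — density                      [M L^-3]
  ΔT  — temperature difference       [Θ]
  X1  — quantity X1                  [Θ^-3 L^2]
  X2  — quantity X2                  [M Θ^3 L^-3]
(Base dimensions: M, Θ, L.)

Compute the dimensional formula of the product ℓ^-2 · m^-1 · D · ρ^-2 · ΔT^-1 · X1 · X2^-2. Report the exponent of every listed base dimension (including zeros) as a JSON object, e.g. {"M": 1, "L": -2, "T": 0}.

Write exponents as rows M,Θ,L / cols ℓ,m,D,ρ,ΔT,X1,X2:
  M: [ 0  1  0  1  0  0  1]
  Θ: [ 0  0  0  0  1 -3  3]
  L: [ 1  0  1 -3  0  2 -3]
  [M]: (-2)·0+(-1)·1+(1)·0+(-2)·1+(-1)·0+(1)·0+(-2)·1 = -5
  [Θ]: (-2)·0+(-1)·0+(1)·0+(-2)·0+(-1)·1+(1)·-3+(-2)·3 = -10
  [L]: (-2)·1+(-1)·0+(1)·1+(-2)·-3+(-1)·0+(1)·2+(-2)·-3 = 13
⇒ M^-5 Θ^-10 L^13

{"M": -5, "Θ": -10, "L": 13}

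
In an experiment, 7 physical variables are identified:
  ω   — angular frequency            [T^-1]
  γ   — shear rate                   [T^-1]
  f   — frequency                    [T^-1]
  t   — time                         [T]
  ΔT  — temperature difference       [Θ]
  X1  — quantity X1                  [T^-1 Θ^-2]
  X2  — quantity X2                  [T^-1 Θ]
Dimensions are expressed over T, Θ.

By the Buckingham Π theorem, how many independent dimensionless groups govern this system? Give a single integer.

5

Write exponents as rows T,Θ / cols ω,γ,f,t,ΔT,X1,X2:
  T: [-1 -1 -1  1  0 -1 -1]
  Θ: [ 0  0  0  0  1 -2  1]
RREF → pivots at {ω,ΔT} ⇒ r = 2
Π count = n − r = 7 − 2 = 5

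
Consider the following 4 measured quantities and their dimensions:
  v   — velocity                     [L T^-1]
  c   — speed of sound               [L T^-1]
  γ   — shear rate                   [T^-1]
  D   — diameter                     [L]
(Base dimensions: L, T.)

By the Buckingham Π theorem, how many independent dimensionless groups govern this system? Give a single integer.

2

Write exponents as rows L,T / cols v,c,γ,D:
  L: [ 1  1  0  1]
  T: [-1 -1 -1  0]
RREF → pivots at {v,γ} ⇒ r = 2
Π count = n − r = 4 − 2 = 2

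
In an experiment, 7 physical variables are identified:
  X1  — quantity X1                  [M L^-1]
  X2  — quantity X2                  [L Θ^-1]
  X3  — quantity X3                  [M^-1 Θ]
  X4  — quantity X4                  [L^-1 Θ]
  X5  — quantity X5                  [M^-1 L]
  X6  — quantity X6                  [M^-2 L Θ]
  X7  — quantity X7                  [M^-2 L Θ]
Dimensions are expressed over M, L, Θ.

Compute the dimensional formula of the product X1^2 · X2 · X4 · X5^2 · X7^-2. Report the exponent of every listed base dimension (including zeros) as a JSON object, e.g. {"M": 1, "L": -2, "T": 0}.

{"M": 4, "L": -2, "Θ": -2}

Exponent matrix [M,L,Θ] × [X1,X2,X3,X4,X5,X6,X7]:
  M: [ 1  0 -1  0 -1 -2 -2]
  L: [-1  1  0 -1  1  1  1]
  Θ: [ 0 -1  1  1  0  1  1]
  [M]: (2)·1+(1)·0+(1)·0+(2)·-1+(-2)·-2 = 4
  [L]: (2)·-1+(1)·1+(1)·-1+(2)·1+(-2)·1 = -2
  [Θ]: (2)·0+(1)·-1+(1)·1+(2)·0+(-2)·1 = -2
⇒ M^4 L^-2 Θ^-2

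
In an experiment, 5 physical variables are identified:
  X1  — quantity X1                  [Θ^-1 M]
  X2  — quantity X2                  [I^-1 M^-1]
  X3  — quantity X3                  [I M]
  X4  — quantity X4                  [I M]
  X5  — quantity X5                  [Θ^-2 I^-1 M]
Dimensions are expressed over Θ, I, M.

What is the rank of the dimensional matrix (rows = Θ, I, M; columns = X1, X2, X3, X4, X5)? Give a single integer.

2

Dimensional matrix (Θ×I×M by X1×X2×X3×X4×X5):
  Θ: [-1  0  0  0 -2]
  I: [ 0 -1  1  1 -1]
  M: [ 1 -1  1  1  1]
Row reduction gives pivot columns X1,X2; rank = 2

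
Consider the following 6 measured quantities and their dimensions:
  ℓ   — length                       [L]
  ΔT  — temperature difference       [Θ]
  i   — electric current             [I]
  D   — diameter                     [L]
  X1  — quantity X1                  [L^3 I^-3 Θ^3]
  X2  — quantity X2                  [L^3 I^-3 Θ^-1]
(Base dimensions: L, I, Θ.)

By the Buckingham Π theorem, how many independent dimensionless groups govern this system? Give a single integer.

3

Dimensional matrix (L×I×Θ by ℓ×ΔT×i×D×X1×X2):
  L: [ 1  0  0  1  3  3]
  I: [ 0  0  1  0 -3 -3]
  Θ: [ 0  1  0  0  3 -1]
Row reduction gives pivot columns ℓ,ΔT,i; rank = 3
n=6, r=3 ⇒ 3 dimensionless groups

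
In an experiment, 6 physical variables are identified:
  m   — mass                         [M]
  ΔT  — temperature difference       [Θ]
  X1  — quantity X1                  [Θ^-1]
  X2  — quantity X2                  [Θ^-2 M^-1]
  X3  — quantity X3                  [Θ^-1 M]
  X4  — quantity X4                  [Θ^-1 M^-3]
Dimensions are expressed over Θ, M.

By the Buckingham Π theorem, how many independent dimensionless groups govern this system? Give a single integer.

4

Write exponents as rows Θ,M / cols m,ΔT,X1,X2,X3,X4:
  Θ: [ 0  1 -1 -2 -1 -1]
  M: [ 1  0  0 -1  1 -3]
Row reduction gives pivot columns m,ΔT; rank = 2
6 vars − rank 2 = 4 Π groups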